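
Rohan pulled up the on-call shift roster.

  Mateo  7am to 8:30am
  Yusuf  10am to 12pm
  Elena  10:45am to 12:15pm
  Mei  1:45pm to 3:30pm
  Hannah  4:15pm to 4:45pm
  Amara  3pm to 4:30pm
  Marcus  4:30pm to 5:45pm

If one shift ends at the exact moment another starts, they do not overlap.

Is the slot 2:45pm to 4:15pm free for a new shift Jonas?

No — it overlaps Amara, Mei

Mateo: ends 8:30am at or before Jonas starts 2:45pm → clear.
Yusuf: ends 12pm at or before Jonas starts 2:45pm → clear.
Elena: ends 12:15pm at or before Jonas starts 2:45pm → clear.
Mei: starts 1:45pm before Jonas ends 4:15pm, and ends 3:30pm after Jonas starts 2:45pm → overlap.
Amara: starts 3pm before Jonas ends 4:15pm, and ends 4:30pm after Jonas starts 2:45pm → overlap.
Hannah: starts 4:15pm at or after Jonas ends 4:15pm → clear.
Marcus: starts 4:30pm at or after Jonas ends 4:15pm → clear.
Jonas overlaps Mei, Amara.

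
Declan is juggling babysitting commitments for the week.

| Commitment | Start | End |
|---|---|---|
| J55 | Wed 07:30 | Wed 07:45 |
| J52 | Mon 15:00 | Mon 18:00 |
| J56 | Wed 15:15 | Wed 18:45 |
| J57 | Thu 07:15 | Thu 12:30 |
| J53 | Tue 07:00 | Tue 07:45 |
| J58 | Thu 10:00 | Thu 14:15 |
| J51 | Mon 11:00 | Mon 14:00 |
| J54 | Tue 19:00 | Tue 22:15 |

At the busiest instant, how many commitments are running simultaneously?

2

Sort all start/end points and keep a running count:
Mon 11:00 start J51 → 1
Mon 14:00 end J51 → 0
Mon 15:00 start J52 → 1
Mon 18:00 end J52 → 0
Tue 07:00 start J53 → 1
Tue 07:45 end J53 → 0
Tue 19:00 start J54 → 1
Tue 22:15 end J54 → 0
Wed 07:30 start J55 → 1
Wed 07:45 end J55 → 0
Wed 15:15 start J56 → 1
Wed 18:45 end J56 → 0
Thu 07:15 start J57 → 1
Thu 10:00 start J58 → 2
Thu 12:30 end J57 → 1
Thu 14:15 end J58 → 0
Peak is 2, at Thu 10:00 (J57, J58).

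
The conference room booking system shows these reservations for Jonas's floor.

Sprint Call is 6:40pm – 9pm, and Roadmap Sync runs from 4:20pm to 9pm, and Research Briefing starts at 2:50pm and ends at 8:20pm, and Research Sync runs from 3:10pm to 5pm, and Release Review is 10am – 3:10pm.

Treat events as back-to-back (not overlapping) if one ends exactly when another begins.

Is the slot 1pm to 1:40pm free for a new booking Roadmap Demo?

No — it overlaps Release Review

Release Review: starts 10am before Roadmap Demo ends 1:40pm, and ends 3:10pm after Roadmap Demo starts 1pm → overlap.
Research Briefing: starts 2:50pm at or after Roadmap Demo ends 1:40pm → clear.
Research Sync: starts 3:10pm at or after Roadmap Demo ends 1:40pm → clear.
Roadmap Sync: starts 4:20pm at or after Roadmap Demo ends 1:40pm → clear.
Sprint Call: starts 6:40pm at or after Roadmap Demo ends 1:40pm → clear.
Roadmap Demo overlaps Release Review.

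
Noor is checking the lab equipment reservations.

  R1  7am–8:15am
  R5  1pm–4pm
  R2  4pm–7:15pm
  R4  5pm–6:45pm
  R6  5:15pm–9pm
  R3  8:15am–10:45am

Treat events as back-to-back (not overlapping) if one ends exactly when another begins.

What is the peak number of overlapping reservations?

3

Sweep the timeline, counting +1 at each start and −1 at each end (ends before starts at a tie):
7am start R1 → 1
8:15am end R1 → 0
8:15am start R3 → 1
10:45am end R3 → 0
1pm start R5 → 1
4pm end R5 → 0
4pm start R2 → 1
5pm start R4 → 2
5:15pm start R6 → 3
6:45pm end R4 → 2
7:15pm end R2 → 1
9pm end R6 → 0
Peak is 3, at 5:15pm (R2, R4, R6).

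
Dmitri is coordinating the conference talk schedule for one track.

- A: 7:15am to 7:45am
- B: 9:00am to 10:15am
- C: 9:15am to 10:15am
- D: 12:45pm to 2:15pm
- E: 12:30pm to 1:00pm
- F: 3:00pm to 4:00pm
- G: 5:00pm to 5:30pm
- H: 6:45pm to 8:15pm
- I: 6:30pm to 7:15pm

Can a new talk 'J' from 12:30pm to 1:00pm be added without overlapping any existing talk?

A: ends 7:45am at or before J starts 12:30pm → clear.
B: ends 10:15am at or before J starts 12:30pm → clear.
C: ends 10:15am at or before J starts 12:30pm → clear.
E: starts 12:30pm before J ends 1:00pm, and ends 1:00pm after J starts 12:30pm → overlap.
D: starts 12:45pm before J ends 1:00pm, and ends 2:15pm after J starts 12:30pm → overlap.
F: starts 3:00pm at or after J ends 1:00pm → clear.
G: starts 5:00pm at or after J ends 1:00pm → clear.
I: starts 6:30pm at or after J ends 1:00pm → clear.
H: starts 6:45pm at or after J ends 1:00pm → clear.
J overlaps D, E.

No — it overlaps D, E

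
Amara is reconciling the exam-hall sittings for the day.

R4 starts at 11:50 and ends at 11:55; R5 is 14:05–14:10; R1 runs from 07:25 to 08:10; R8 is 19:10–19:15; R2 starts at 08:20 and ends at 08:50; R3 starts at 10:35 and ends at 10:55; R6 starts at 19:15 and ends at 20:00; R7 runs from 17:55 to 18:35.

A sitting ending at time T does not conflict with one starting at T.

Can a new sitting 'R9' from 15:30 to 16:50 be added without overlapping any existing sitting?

Yes — the slot is free

R1: ends 08:10 at or before R9 starts 15:30 → clear.
R2: ends 08:50 at or before R9 starts 15:30 → clear.
R3: ends 10:55 at or before R9 starts 15:30 → clear.
R4: ends 11:55 at or before R9 starts 15:30 → clear.
R5: ends 14:10 at or before R9 starts 15:30 → clear.
R7: starts 17:55 at or after R9 ends 16:50 → clear.
R8: starts 19:10 at or after R9 ends 16:50 → clear.
R6: starts 19:15 at or after R9 ends 16:50 → clear.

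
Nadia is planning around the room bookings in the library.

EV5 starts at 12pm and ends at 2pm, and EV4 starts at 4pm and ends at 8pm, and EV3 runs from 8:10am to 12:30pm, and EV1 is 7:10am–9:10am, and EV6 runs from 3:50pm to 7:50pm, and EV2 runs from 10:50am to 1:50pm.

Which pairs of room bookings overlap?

Sorted by start: EV1, EV3, EV2, EV5, EV6, EV4.
EV3 starts before EV1 ends → EV1 and EV3 overlap.
EV2 starts after EV1 ends; EV1 is clear from here.
EV2 starts before EV3 ends → EV3 and EV2 overlap.
EV5 starts before EV3 ends → EV3 and EV5 overlap.
EV6 starts after EV3 ends; EV3 is clear from here.
EV5 starts before EV2 ends → EV2 and EV5 overlap.
EV6 starts after EV2 ends; EV2 is clear from here.
EV6 starts after EV5 ends; EV5 is clear from here.
EV4 starts before EV6 ends → EV6 and EV4 overlap.

EV1 & EV3, EV2 & EV3, EV2 & EV5, EV3 & EV5, EV4 & EV6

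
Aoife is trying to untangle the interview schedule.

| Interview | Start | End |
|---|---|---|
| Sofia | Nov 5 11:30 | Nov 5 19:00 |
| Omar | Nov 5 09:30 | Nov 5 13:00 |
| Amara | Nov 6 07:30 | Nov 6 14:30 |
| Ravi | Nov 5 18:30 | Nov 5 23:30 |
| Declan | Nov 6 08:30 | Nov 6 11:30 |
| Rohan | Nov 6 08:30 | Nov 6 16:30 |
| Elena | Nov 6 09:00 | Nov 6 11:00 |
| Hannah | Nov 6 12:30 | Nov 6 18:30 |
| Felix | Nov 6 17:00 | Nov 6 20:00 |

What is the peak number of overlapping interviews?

Sweep the timeline, counting +1 at each start and −1 at each end (ends before starts at a tie):
Nov 5 09:30 start Omar → 1
Nov 5 11:30 start Sofia → 2
Nov 5 13:00 end Omar → 1
Nov 5 18:30 start Ravi → 2
Nov 5 19:00 end Sofia → 1
Nov 5 23:30 end Ravi → 0
Nov 6 07:30 start Amara → 1
Nov 6 08:30 start Declan → 2
Nov 6 08:30 start Rohan → 3
Nov 6 09:00 start Elena → 4
Nov 6 11:00 end Elena → 3
Nov 6 11:30 end Declan → 2
Nov 6 12:30 start Hannah → 3
Nov 6 14:30 end Amara → 2
Nov 6 16:30 end Rohan → 1
Nov 6 17:00 start Felix → 2
Nov 6 18:30 end Hannah → 1
Nov 6 20:00 end Felix → 0
Peak is 4, at Nov 6 09:00 (Amara, Declan, Elena, Rohan).

4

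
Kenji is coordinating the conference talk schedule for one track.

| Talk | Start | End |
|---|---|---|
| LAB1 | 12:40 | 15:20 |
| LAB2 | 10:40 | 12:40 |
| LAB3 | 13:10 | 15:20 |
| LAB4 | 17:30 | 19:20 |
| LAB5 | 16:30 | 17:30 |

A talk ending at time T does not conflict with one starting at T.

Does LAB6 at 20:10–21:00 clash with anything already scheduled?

LAB2: ends 12:40 at or before LAB6 starts 20:10 → clear.
LAB1: ends 15:20 at or before LAB6 starts 20:10 → clear.
LAB3: ends 15:20 at or before LAB6 starts 20:10 → clear.
LAB5: ends 17:30 at or before LAB6 starts 20:10 → clear.
LAB4: ends 19:20 at or before LAB6 starts 20:10 → clear.

No — it doesn't clash with anything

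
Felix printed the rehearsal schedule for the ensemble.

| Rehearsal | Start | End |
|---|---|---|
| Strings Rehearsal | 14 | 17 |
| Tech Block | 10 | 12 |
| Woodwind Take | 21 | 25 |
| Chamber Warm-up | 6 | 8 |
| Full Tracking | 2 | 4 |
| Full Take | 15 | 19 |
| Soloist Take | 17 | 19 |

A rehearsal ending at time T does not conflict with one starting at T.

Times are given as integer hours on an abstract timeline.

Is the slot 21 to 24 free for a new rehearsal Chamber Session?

No — it overlaps Woodwind Take

Full Tracking: ends 4 at or before Chamber Session starts 21 → clear.
Chamber Warm-up: ends 8 at or before Chamber Session starts 21 → clear.
Tech Block: ends 12 at or before Chamber Session starts 21 → clear.
Strings Rehearsal: ends 17 at or before Chamber Session starts 21 → clear.
Full Take: ends 19 at or before Chamber Session starts 21 → clear.
Soloist Take: ends 19 at or before Chamber Session starts 21 → clear.
Woodwind Take: starts 21 before Chamber Session ends 24, and ends 25 after Chamber Session starts 21 → overlap.
Chamber Session overlaps Woodwind Take.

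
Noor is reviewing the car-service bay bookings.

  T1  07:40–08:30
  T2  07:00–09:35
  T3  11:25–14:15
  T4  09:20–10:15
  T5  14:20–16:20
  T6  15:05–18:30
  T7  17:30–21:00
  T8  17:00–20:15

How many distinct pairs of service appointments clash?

Sorted by start: T2, T1, T4, T3, T5, T6, T8, T7.
T1 starts before T2 ends → T2 and T1 overlap.
T4 starts before T2 ends → T2 and T4 overlap.
T3 starts after T2 ends, so T2 has no further overlaps.
T4 starts after T1 ends, so T1 has no further overlaps.
T3 starts after T4 ends, so T4 has no further overlaps.
T5 starts after T3 ends, so T3 has no further overlaps.
T6 starts before T5 ends → T5 and T6 overlap.
T8 starts after T5 ends, so T5 has no further overlaps.
T8 starts before T6 ends → T6 and T8 overlap.
T7 starts before T6 ends → T6 and T7 overlap.
T7 starts before T8 ends → T8 and T7 overlap.
Overlapping pairs: T1 & T2, T2 & T4, T5 & T6, T6 & T7, T6 & T8, T7 & T8 — 6 in total.

6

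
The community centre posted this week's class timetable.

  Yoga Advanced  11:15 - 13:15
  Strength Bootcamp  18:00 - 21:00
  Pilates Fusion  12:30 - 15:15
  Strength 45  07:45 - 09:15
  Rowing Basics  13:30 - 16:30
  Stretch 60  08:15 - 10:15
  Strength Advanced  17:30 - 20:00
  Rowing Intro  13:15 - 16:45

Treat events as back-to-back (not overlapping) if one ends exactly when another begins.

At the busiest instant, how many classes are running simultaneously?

Walk through starts and ends in time order (an end at T is processed before a start at T):
07:45 start Strength 45 → 1
08:15 start Stretch 60 → 2
09:15 end Strength 45 → 1
10:15 end Stretch 60 → 0
11:15 start Yoga Advanced → 1
12:30 start Pilates Fusion → 2
13:15 end Yoga Advanced → 1
13:15 start Rowing Intro → 2
13:30 start Rowing Basics → 3
15:15 end Pilates Fusion → 2
16:30 end Rowing Basics → 1
16:45 end Rowing Intro → 0
17:30 start Strength Advanced → 1
18:00 start Strength Bootcamp → 2
20:00 end Strength Advanced → 1
21:00 end Strength Bootcamp → 0
Peak is 3, at 13:30 (Pilates Fusion, Rowing Basics, Rowing Intro).

3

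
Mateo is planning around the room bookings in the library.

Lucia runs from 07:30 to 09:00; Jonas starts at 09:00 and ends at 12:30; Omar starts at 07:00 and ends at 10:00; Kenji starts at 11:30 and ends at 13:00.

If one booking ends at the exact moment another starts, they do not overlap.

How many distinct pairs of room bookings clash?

3

Sorted by start: Omar, Lucia, Jonas, Kenji.
Lucia starts before Omar ends → Omar and Lucia overlap.
Jonas starts before Omar ends → Omar and Jonas overlap.
Kenji starts after Omar ends.
Jonas starts exactly when Lucia ends (back-to-back, no overlap), so nothing later overlaps Lucia either.
Kenji starts before Jonas ends → Jonas and Kenji overlap.
Overlapping pairs: Jonas & Kenji, Jonas & Omar, Lucia & Omar — 3 in total.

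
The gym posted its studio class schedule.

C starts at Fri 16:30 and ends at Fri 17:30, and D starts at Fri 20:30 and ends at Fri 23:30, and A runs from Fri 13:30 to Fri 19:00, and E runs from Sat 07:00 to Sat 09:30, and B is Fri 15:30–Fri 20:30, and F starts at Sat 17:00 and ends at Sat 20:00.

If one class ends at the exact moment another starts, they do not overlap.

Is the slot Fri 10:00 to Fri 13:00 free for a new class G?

A: starts Fri 13:30 at or after G ends Fri 13:00 → clear.
B: starts Fri 15:30 at or after G ends Fri 13:00 → clear.
C: starts Fri 16:30 at or after G ends Fri 13:00 → clear.
D: starts Fri 20:30 at or after G ends Fri 13:00 → clear.
E: starts Sat 07:00 at or after G ends Fri 13:00 → clear.
F: starts Sat 17:00 at or after G ends Fri 13:00 → clear.

Yes — the slot is free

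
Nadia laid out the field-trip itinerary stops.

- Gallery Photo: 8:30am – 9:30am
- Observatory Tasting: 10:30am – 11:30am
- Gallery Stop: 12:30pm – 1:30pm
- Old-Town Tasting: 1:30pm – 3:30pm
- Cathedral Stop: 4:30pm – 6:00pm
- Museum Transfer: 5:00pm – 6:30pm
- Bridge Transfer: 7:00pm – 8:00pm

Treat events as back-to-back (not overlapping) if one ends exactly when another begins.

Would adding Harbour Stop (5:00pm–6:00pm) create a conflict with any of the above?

Gallery Photo: ends 9:30am at or before Harbour Stop starts 5:00pm → clear.
Observatory Tasting: ends 11:30am at or before Harbour Stop starts 5:00pm → clear.
Gallery Stop: ends 1:30pm at or before Harbour Stop starts 5:00pm → clear.
Old-Town Tasting: ends 3:30pm at or before Harbour Stop starts 5:00pm → clear.
Cathedral Stop: starts 4:30pm before Harbour Stop ends 6:00pm, and ends 6:00pm after Harbour Stop starts 5:00pm → overlap.
Museum Transfer: starts 5:00pm before Harbour Stop ends 6:00pm, and ends 6:30pm after Harbour Stop starts 5:00pm → overlap.
Bridge Transfer: starts 7:00pm at or after Harbour Stop ends 6:00pm → clear.
Harbour Stop overlaps Cathedral Stop, Museum Transfer.

Yes — it overlaps Cathedral Stop, Museum Transfer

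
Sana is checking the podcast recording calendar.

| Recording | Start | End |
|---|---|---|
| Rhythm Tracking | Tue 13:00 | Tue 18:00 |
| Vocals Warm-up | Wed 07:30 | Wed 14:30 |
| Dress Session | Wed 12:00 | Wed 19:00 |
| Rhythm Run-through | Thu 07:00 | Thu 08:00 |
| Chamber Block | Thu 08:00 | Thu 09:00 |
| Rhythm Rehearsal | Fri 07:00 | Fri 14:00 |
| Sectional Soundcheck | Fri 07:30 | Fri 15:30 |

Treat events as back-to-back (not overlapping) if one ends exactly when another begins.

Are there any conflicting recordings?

Check each pair: they overlap iff neither finishes before the other starts.
Sorted by start: Rhythm Tracking, Vocals Warm-up, Dress Session, Rhythm Run-through, Chamber Block, Rhythm Rehearsal, Sectional Soundcheck.
Vocals Warm-up starts after Rhythm Tracking ends — done with Rhythm Tracking.
Dress Session starts before Vocals Warm-up ends → Vocals Warm-up and Dress Session overlap.
That's a conflict, so the schedule is not conflict-free.

Yes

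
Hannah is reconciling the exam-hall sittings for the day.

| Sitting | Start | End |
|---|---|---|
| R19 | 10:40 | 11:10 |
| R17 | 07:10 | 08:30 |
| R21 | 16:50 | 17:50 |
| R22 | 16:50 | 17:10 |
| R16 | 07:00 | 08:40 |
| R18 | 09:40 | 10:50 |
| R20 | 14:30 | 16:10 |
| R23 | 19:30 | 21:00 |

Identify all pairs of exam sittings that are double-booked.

Check each pair: they overlap iff neither finishes before the other starts.
Sorted by start: R16, R17, R18, R19, R20, R21, R22, R23.
R17 starts before R16 ends → R16 and R17 overlap.
R18 starts after R16 ends — done with R16.
R18 starts after R17 ends — done with R17.
R19 starts before R18 ends → R18 and R19 overlap.
R20 starts after R18 ends — done with R18.
R20 starts after R19 ends — done with R19.
R21 starts after R20 ends — done with R20.
R22 starts before R21 ends → R21 and R22 overlap.
R23 starts after R21 ends.
R23 starts after R22 ends.

R16 & R17, R18 & R19, R21 & R22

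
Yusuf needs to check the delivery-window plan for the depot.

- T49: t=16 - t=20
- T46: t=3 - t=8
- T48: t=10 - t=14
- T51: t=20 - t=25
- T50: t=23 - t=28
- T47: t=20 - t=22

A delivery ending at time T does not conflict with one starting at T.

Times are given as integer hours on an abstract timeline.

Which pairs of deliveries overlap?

Sorted by start: T46, T48, T49, T47, T51, T50.
T48 starts after T46 ends; T46 is clear from here.
T49 starts after T48 ends; T48 is clear from here.
T47 starts exactly when T49 ends (back-to-back, no overlap); T49 is clear from here.
T51 starts before T47 ends → T47 and T51 overlap.
T50 starts after T47 ends.
T50 starts before T51 ends → T51 and T50 overlap.

T47 & T51, T50 & T51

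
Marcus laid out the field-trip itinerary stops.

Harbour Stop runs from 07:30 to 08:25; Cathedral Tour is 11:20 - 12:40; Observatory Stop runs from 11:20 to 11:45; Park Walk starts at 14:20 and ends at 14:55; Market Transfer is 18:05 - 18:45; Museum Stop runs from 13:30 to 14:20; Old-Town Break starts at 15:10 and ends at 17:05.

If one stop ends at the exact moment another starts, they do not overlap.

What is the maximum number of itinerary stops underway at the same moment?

2

Sort all start/end points and keep a running count:
07:30 start Harbour Stop → 1
08:25 end Harbour Stop → 0
11:20 start Cathedral Tour → 1
11:20 start Observatory Stop → 2
11:45 end Observatory Stop → 1
12:40 end Cathedral Tour → 0
13:30 start Museum Stop → 1
14:20 end Museum Stop → 0
14:20 start Park Walk → 1
14:55 end Park Walk → 0
15:10 start Old-Town Break → 1
17:05 end Old-Town Break → 0
18:05 start Market Transfer → 1
18:45 end Market Transfer → 0
Peak is 2, at 11:20 (Cathedral Tour, Observatory Stop).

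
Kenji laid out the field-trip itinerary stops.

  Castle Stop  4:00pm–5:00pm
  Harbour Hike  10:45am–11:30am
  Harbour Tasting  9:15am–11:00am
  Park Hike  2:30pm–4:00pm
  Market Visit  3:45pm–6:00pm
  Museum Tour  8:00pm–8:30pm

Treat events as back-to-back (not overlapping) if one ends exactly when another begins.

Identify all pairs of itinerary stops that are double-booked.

Check each pair: they overlap iff neither finishes before the other starts.
Sorted by start: Harbour Tasting, Harbour Hike, Park Hike, Market Visit, Castle Stop, Museum Tour.
Harbour Hike starts before Harbour Tasting ends → Harbour Tasting and Harbour Hike overlap.
Park Hike starts after Harbour Tasting ends; Harbour Tasting is clear from here.
Park Hike starts after Harbour Hike ends; Harbour Hike is clear from here.
Market Visit starts before Park Hike ends → Park Hike and Market Visit overlap.
Castle Stop starts exactly when Park Hike ends (back-to-back, no overlap); Park Hike is clear from here.
Castle Stop starts before Market Visit ends → Market Visit and Castle Stop overlap.
Museum Tour starts after Market Visit ends.
Museum Tour starts after Castle Stop ends.

Castle Stop & Market Visit, Harbour Hike & Harbour Tasting, Market Visit & Park Hike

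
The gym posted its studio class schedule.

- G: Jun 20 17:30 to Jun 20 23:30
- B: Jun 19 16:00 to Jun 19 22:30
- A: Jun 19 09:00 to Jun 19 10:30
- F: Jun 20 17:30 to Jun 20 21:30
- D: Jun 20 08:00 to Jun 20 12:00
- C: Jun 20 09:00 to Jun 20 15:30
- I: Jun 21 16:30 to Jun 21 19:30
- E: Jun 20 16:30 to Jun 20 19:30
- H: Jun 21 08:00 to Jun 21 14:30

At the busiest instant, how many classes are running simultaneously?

3

Sweep the timeline, counting +1 at each start and −1 at each end (ends before starts at a tie):
Jun 19 09:00 start A → 1
Jun 19 10:30 end A → 0
Jun 19 16:00 start B → 1
Jun 19 22:30 end B → 0
Jun 20 08:00 start D → 1
Jun 20 09:00 start C → 2
Jun 20 12:00 end D → 1
Jun 20 15:30 end C → 0
Jun 20 16:30 start E → 1
Jun 20 17:30 start F → 2
Jun 20 17:30 start G → 3
Jun 20 19:30 end E → 2
Jun 20 21:30 end F → 1
Jun 20 23:30 end G → 0
Jun 21 08:00 start H → 1
Jun 21 14:30 end H → 0
Jun 21 16:30 start I → 1
Jun 21 19:30 end I → 0
Peak is 3, at Jun 20 17:30 (E, F, G).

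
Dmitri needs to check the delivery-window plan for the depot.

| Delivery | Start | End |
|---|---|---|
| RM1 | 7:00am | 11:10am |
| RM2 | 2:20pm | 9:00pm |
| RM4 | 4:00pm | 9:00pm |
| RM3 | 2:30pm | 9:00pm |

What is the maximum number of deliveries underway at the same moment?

3

Sort all start/end points and keep a running count:
7:00am start RM1 → 1
11:10am end RM1 → 0
2:20pm start RM2 → 1
2:30pm start RM3 → 2
4:00pm start RM4 → 3
9:00pm end RM2 → 2
9:00pm end RM3 → 1
9:00pm end RM4 → 0
Peak is 3, at 4:00pm (RM2, RM3, RM4).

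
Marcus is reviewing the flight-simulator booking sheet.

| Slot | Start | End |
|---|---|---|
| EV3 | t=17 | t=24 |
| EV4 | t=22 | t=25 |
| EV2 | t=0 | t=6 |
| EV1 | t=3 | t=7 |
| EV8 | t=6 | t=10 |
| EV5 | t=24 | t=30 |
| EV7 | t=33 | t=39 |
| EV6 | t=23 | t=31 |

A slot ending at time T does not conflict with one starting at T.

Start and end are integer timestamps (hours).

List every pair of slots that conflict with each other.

Two intervals overlap when each starts before the other ends.
Sorted by start: EV2, EV1, EV8, EV3, EV4, EV6, EV5, EV7.
EV1 starts before EV2 ends → EV2 and EV1 overlap.
EV8 starts exactly when EV2 ends (back-to-back, no overlap), so nothing later overlaps EV2 either.
EV8 starts before EV1 ends → EV1 and EV8 overlap.
EV3 starts after EV1 ends, so nothing later overlaps EV1 either.
EV3 starts after EV8 ends, so nothing later overlaps EV8 either.
EV4 starts before EV3 ends → EV3 and EV4 overlap.
EV6 starts before EV3 ends → EV3 and EV6 overlap.
EV5 starts exactly when EV3 ends (back-to-back, no overlap), so nothing later overlaps EV3 either.
EV6 starts before EV4 ends → EV4 and EV6 overlap.
EV5 starts before EV4 ends → EV4 and EV5 overlap.
EV7 starts after EV4 ends.
EV5 starts before EV6 ends → EV6 and EV5 overlap.
EV7 starts after EV6 ends.
EV7 starts after EV5 ends.

EV1 & EV2, EV1 & EV8, EV3 & EV4, EV3 & EV6, EV4 & EV5, EV4 & EV6, EV5 & EV6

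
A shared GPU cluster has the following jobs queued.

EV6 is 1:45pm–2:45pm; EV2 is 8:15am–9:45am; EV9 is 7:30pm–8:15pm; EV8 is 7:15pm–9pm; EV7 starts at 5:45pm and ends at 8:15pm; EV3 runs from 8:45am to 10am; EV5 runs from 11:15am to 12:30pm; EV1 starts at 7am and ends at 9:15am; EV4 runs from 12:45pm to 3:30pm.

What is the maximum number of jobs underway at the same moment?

3

Sweep the timeline, counting +1 at each start and −1 at each end (ends before starts at a tie):
7am start EV1 → 1
8:15am start EV2 → 2
8:45am start EV3 → 3
9:15am end EV1 → 2
9:45am end EV2 → 1
10am end EV3 → 0
11:15am start EV5 → 1
12:30pm end EV5 → 0
12:45pm start EV4 → 1
1:45pm start EV6 → 2
2:45pm end EV6 → 1
3:30pm end EV4 → 0
5:45pm start EV7 → 1
7:15pm start EV8 → 2
7:30pm start EV9 → 3
8:15pm end EV7 → 2
8:15pm end EV9 → 1
9pm end EV8 → 0
Peak is 3, at 8:45am (EV1, EV2, EV3).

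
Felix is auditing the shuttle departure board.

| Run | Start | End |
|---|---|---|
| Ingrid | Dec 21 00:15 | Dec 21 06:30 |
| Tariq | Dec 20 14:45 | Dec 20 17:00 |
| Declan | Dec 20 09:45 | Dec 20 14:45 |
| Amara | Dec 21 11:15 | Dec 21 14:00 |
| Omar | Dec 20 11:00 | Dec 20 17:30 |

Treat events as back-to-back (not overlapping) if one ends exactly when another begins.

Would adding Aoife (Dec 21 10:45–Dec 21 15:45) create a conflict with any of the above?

Declan: ends Dec 20 14:45 at or before Aoife starts Dec 21 10:45 → clear.
Omar: ends Dec 20 17:30 at or before Aoife starts Dec 21 10:45 → clear.
Tariq: ends Dec 20 17:00 at or before Aoife starts Dec 21 10:45 → clear.
Ingrid: ends Dec 21 06:30 at or before Aoife starts Dec 21 10:45 → clear.
Amara: starts Dec 21 11:15 before Aoife ends Dec 21 15:45, and ends Dec 21 14:00 after Aoife starts Dec 21 10:45 → overlap.
Aoife overlaps Amara.

Yes — it overlaps Amara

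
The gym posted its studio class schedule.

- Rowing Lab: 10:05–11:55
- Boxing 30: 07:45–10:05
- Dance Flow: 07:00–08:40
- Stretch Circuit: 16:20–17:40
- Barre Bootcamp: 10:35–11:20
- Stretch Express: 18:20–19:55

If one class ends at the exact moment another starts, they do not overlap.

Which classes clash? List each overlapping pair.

Sorted by start: Dance Flow, Boxing 30, Rowing Lab, Barre Bootcamp, Stretch Circuit, Stretch Express.
Boxing 30 starts before Dance Flow ends → Dance Flow and Boxing 30 overlap.
Rowing Lab starts after Dance Flow ends, so Dance Flow has no further overlaps.
Rowing Lab starts exactly when Boxing 30 ends (back-to-back, no overlap), so Boxing 30 has no further overlaps.
Barre Bootcamp starts before Rowing Lab ends → Rowing Lab and Barre Bootcamp overlap.
Stretch Circuit starts after Rowing Lab ends, so Rowing Lab has no further overlaps.
Stretch Circuit starts after Barre Bootcamp ends, so Barre Bootcamp has no further overlaps.
Stretch Express starts after Stretch Circuit ends.

Barre Bootcamp & Rowing Lab, Boxing 30 & Dance Flow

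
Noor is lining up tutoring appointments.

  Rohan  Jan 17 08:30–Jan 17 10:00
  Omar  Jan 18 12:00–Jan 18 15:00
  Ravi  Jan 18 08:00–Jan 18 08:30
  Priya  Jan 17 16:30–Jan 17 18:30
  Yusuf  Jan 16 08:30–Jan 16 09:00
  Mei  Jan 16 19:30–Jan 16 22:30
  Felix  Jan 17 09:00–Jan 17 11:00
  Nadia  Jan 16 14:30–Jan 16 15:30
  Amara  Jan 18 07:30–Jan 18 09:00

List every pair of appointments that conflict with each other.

Two intervals overlap when each starts before the other ends.
Sorted by start: Yusuf, Nadia, Mei, Rohan, Felix, Priya, Amara, Ravi, Omar.
Nadia starts after Yusuf ends, so nothing later overlaps Yusuf either.
Mei starts after Nadia ends, so nothing later overlaps Nadia either.
Rohan starts after Mei ends, so nothing later overlaps Mei either.
Felix starts before Rohan ends → Rohan and Felix overlap.
Priya starts after Rohan ends, so nothing later overlaps Rohan either.
Priya starts after Felix ends, so nothing later overlaps Felix either.
Amara starts after Priya ends, so nothing later overlaps Priya either.
Ravi starts before Amara ends → Amara and Ravi overlap.
Omar starts after Amara ends.
Omar starts after Ravi ends.

Amara & Ravi, Felix & Rohan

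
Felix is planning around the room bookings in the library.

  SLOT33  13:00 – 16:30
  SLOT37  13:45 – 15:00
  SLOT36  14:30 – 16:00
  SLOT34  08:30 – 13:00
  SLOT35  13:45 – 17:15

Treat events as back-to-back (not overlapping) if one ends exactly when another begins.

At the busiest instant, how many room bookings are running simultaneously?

Walk through starts and ends in time order (an end at T is processed before a start at T):
08:30 start SLOT34 → 1
13:00 end SLOT34 → 0
13:00 start SLOT33 → 1
13:45 start SLOT35 → 2
13:45 start SLOT37 → 3
14:30 start SLOT36 → 4
15:00 end SLOT37 → 3
16:00 end SLOT36 → 2
16:30 end SLOT33 → 1
17:15 end SLOT35 → 0
Peak is 4, at 14:30 (SLOT33, SLOT35, SLOT36, SLOT37).

4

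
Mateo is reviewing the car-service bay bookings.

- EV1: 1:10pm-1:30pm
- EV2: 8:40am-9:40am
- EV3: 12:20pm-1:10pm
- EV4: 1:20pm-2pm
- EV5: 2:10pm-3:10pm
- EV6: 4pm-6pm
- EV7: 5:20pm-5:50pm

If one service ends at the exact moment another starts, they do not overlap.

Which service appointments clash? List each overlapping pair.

EV1 & EV4, EV6 & EV7

Sorted by start: EV2, EV3, EV1, EV4, EV5, EV6, EV7.
EV3 starts after EV2 ends, so nothing later overlaps EV2 either.
EV1 starts exactly when EV3 ends (back-to-back, no overlap), so nothing later overlaps EV3 either.
EV4 starts before EV1 ends → EV1 and EV4 overlap.
EV5 starts after EV1 ends, so nothing later overlaps EV1 either.
EV5 starts after EV4 ends, so nothing later overlaps EV4 either.
EV6 starts after EV5 ends, so nothing later overlaps EV5 either.
EV7 starts before EV6 ends → EV6 and EV7 overlap.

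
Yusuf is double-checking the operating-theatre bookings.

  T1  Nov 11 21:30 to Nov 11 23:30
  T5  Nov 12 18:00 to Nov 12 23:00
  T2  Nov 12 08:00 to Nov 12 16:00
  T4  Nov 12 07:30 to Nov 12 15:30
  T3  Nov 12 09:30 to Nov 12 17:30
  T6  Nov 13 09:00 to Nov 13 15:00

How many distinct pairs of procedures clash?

Check each pair: they overlap iff neither finishes before the other starts.
Sorted by start: T1, T4, T2, T3, T5, T6.
T4 starts after T1 ends; T1 is clear from here.
T2 starts before T4 ends → T4 and T2 overlap.
T3 starts before T4 ends → T4 and T3 overlap.
T5 starts after T4 ends; T4 is clear from here.
T3 starts before T2 ends → T2 and T3 overlap.
T5 starts after T2 ends; T2 is clear from here.
T5 starts after T3 ends; T3 is clear from here.
T6 starts after T5 ends.
Overlapping pairs: T2 & T3, T2 & T4, T3 & T4 — 3 in total.

3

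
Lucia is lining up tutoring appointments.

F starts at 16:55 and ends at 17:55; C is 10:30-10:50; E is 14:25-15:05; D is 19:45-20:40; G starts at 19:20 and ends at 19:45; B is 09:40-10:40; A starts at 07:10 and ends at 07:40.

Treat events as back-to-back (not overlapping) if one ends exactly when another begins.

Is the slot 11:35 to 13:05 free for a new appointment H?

A: ends 07:40 at or before H starts 11:35 → clear.
B: ends 10:40 at or before H starts 11:35 → clear.
C: ends 10:50 at or before H starts 11:35 → clear.
E: starts 14:25 at or after H ends 13:05 → clear.
F: starts 16:55 at or after H ends 13:05 → clear.
G: starts 19:20 at or after H ends 13:05 → clear.
D: starts 19:45 at or after H ends 13:05 → clear.

Yes — the slot is free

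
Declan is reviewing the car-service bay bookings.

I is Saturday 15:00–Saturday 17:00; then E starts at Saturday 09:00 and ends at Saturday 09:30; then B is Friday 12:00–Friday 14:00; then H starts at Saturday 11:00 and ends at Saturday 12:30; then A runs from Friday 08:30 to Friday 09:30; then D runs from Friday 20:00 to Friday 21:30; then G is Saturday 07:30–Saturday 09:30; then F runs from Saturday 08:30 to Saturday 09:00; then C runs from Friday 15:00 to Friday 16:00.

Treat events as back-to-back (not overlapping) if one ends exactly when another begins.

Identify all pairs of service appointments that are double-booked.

Sorted by start: A, B, C, D, G, F, E, H, I.
B starts after A ends, so nothing later overlaps A either.
C starts after B ends, so nothing later overlaps B either.
D starts after C ends, so nothing later overlaps C either.
G starts after D ends, so nothing later overlaps D either.
F starts before G ends → G and F overlap.
E starts before G ends → G and E overlap.
H starts after G ends, so nothing later overlaps G either.
E starts exactly when F ends (back-to-back, no overlap), so nothing later overlaps F either.
H starts after E ends, so nothing later overlaps E either.
I starts after H ends.

E & G, F & G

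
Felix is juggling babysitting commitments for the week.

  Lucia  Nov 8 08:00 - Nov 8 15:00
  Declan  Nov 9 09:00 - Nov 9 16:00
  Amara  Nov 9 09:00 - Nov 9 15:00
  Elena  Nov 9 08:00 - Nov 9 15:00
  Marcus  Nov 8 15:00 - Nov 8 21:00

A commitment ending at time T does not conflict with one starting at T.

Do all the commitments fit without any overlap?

Sorted by start: Lucia, Marcus, Elena, Amara, Declan.
Marcus starts exactly when Lucia ends (back-to-back, no overlap); Lucia is clear from here.
Elena starts after Marcus ends; Marcus is clear from here.
Amara starts before Elena ends → Elena and Amara overlap.
That's a conflict, so the schedule is not conflict-free.

No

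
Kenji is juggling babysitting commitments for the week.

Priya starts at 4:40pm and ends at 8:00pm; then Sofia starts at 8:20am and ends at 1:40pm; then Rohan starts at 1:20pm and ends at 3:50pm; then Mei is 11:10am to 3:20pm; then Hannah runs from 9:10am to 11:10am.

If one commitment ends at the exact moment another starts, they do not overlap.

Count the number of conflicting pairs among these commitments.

Sorted by start: Sofia, Hannah, Mei, Rohan, Priya.
Hannah starts before Sofia ends → Sofia and Hannah overlap.
Mei starts before Sofia ends → Sofia and Mei overlap.
Rohan starts before Sofia ends → Sofia and Rohan overlap.
Priya starts after Sofia ends.
Mei starts exactly when Hannah ends (back-to-back, no overlap); Hannah is clear from here.
Rohan starts before Mei ends → Mei and Rohan overlap.
Priya starts after Mei ends.
Priya starts after Rohan ends.
Overlapping pairs: Hannah & Sofia, Mei & Rohan, Mei & Sofia, Rohan & Sofia — 4 in total.

4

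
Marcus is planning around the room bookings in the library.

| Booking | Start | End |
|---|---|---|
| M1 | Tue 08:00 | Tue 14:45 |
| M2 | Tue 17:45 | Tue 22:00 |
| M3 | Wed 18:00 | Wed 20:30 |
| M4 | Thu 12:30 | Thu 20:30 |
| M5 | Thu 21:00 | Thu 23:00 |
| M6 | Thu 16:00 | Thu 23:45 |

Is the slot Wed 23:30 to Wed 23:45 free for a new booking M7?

M1: ends Tue 14:45 at or before M7 starts Wed 23:30 → clear.
M2: ends Tue 22:00 at or before M7 starts Wed 23:30 → clear.
M3: ends Wed 20:30 at or before M7 starts Wed 23:30 → clear.
M4: starts Thu 12:30 at or after M7 ends Wed 23:45 → clear.
M6: starts Thu 16:00 at or after M7 ends Wed 23:45 → clear.
M5: starts Thu 21:00 at or after M7 ends Wed 23:45 → clear.

Yes — the slot is free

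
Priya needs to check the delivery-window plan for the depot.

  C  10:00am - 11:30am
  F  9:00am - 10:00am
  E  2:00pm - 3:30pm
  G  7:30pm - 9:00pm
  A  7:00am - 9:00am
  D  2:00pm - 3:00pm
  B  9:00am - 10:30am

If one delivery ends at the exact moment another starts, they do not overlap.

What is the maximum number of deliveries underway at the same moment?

2

Sweep the timeline, counting +1 at each start and −1 at each end (ends before starts at a tie):
7:00am start A → 1
9:00am end A → 0
9:00am start B → 1
9:00am start F → 2
10:00am end F → 1
10:00am start C → 2
10:30am end B → 1
11:30am end C → 0
2:00pm start D → 1
2:00pm start E → 2
3:00pm end D → 1
3:30pm end E → 0
7:30pm start G → 1
9:00pm end G → 0
Peak is 2, at 9:00am (B, F).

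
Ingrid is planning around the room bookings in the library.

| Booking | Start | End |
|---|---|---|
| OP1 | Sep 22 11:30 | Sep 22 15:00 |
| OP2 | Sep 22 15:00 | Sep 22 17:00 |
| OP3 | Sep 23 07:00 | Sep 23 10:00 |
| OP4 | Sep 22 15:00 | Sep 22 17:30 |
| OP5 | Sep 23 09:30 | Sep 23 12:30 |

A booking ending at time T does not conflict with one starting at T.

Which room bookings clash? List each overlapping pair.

Sorted by start: OP1, OP2, OP4, OP3, OP5.
OP2 starts exactly when OP1 ends (back-to-back, no overlap), so nothing later overlaps OP1 either.
OP4 starts before OP2 ends → OP2 and OP4 overlap.
OP3 starts after OP2 ends, so nothing later overlaps OP2 either.
OP3 starts after OP4 ends, so nothing later overlaps OP4 either.
OP5 starts before OP3 ends → OP3 and OP5 overlap.

OP2 & OP4, OP3 & OP5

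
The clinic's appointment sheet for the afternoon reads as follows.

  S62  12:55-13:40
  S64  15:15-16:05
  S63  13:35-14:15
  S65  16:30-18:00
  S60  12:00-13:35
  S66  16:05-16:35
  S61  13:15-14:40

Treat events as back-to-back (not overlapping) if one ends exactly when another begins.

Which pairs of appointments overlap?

Two intervals overlap when each starts before the other ends.
Sorted by start: S60, S62, S61, S63, S64, S66, S65.
S62 starts before S60 ends → S60 and S62 overlap.
S61 starts before S60 ends → S60 and S61 overlap.
S63 starts exactly when S60 ends (back-to-back, no overlap); S60 is clear from here.
S61 starts before S62 ends → S62 and S61 overlap.
S63 starts before S62 ends → S62 and S63 overlap.
S64 starts after S62 ends; S62 is clear from here.
S63 starts before S61 ends → S61 and S63 overlap.
S64 starts after S61 ends; S61 is clear from here.
S64 starts after S63 ends; S63 is clear from here.
S66 starts exactly when S64 ends (back-to-back, no overlap); S64 is clear from here.
S65 starts before S66 ends → S66 and S65 overlap.

S60 & S61, S60 & S62, S61 & S62, S61 & S63, S62 & S63, S65 & S66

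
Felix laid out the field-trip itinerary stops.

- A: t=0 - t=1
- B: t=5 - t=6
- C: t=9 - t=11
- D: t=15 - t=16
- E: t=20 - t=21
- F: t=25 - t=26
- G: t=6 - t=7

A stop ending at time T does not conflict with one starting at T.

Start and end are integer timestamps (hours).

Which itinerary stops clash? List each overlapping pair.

Sorted by start: A, B, G, C, D, E, F.
B starts after A ends; A is clear from here.
G starts exactly when B ends (back-to-back, no overlap); B is clear from here.
C starts after G ends; G is clear from here.
D starts after C ends; C is clear from here.
E starts after D ends; D is clear from here.
F starts after E ends.

no overlapping pairs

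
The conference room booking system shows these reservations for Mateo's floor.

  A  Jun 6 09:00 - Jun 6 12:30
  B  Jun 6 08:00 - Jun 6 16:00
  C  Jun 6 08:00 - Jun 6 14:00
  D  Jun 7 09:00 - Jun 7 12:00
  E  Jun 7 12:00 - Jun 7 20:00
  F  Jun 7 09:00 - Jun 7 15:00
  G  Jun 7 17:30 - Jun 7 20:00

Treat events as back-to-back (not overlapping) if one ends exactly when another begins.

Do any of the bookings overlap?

Two intervals overlap when each starts before the other ends.
Sorted by start: B, C, A, D, F, E, G.
C starts before B ends → B and C overlap.
That's a conflict, so the schedule is not conflict-free.

Yes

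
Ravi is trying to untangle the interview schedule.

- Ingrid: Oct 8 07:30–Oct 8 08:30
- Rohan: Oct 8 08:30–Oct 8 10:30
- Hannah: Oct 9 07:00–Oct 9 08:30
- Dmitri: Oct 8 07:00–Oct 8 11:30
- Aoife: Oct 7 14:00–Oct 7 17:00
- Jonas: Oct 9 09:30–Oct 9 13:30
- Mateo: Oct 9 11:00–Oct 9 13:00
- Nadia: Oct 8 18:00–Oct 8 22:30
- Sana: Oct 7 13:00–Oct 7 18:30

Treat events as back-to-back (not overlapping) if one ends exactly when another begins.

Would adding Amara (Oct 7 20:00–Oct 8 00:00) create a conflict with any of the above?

No — it doesn't clash with anything

Sana: ends Oct 7 18:30 at or before Amara starts Oct 7 20:00 → clear.
Aoife: ends Oct 7 17:00 at or before Amara starts Oct 7 20:00 → clear.
Dmitri: starts Oct 8 07:00 at or after Amara ends Oct 8 00:00 → clear.
Ingrid: starts Oct 8 07:30 at or after Amara ends Oct 8 00:00 → clear.
Rohan: starts Oct 8 08:30 at or after Amara ends Oct 8 00:00 → clear.
Nadia: starts Oct 8 18:00 at or after Amara ends Oct 8 00:00 → clear.
Hannah: starts Oct 9 07:00 at or after Amara ends Oct 8 00:00 → clear.
Jonas: starts Oct 9 09:30 at or after Amara ends Oct 8 00:00 → clear.
Mateo: starts Oct 9 11:00 at or after Amara ends Oct 8 00:00 → clear.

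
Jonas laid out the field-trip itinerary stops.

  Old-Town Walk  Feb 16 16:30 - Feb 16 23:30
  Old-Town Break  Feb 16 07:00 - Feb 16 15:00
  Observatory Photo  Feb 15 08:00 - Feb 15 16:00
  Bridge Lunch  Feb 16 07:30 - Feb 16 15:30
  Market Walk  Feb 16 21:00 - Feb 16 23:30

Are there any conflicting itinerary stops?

Sorted by start: Observatory Photo, Old-Town Break, Bridge Lunch, Old-Town Walk, Market Walk.
Old-Town Break starts after Observatory Photo ends; Observatory Photo is clear from here.
Bridge Lunch starts before Old-Town Break ends → Old-Town Break and Bridge Lunch overlap.
That's a conflict, so the schedule is not conflict-free.

Yes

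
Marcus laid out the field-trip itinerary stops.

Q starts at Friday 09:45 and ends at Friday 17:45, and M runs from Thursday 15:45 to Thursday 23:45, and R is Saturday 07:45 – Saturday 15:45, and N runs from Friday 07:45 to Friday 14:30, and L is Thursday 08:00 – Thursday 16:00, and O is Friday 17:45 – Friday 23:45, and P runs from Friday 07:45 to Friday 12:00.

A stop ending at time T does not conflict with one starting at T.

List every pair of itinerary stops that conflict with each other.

Check each pair: they overlap iff neither finishes before the other starts.
Sorted by start: L, M, N, P, Q, O, R.
M starts before L ends → L and M overlap.
N starts after L ends; L is clear from here.
N starts after M ends; M is clear from here.
P starts before N ends → N and P overlap.
Q starts before N ends → N and Q overlap.
O starts after N ends; N is clear from here.
Q starts before P ends → P and Q overlap.
O starts after P ends; P is clear from here.
O starts exactly when Q ends (back-to-back, no overlap); Q is clear from here.
R starts after O ends.

L & M, N & P, N & Q, P & Q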